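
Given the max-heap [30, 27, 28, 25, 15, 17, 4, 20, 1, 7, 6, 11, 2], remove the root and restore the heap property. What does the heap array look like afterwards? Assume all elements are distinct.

[28, 27, 17, 25, 15, 11, 4, 20, 1, 7, 6, 2]

remove root 30; move last element 2 to root → [2, 27, 28, 25, 15, 17, 4, 20, 1, 7, 6, 11]
2 vs larger child 28 at index 2, swap → [28, 27, 2, 25, 15, 17, 4, 20, 1, 7, 6, 11]
2 vs larger child 17 at index 5, swap → [28, 27, 17, 25, 15, 2, 4, 20, 1, 7, 6, 11]
2 vs only child 11 at index 11, swap → [28, 27, 17, 25, 15, 11, 4, 20, 1, 7, 6, 2]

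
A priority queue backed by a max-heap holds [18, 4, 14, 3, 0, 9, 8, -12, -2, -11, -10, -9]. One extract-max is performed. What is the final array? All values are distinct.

remove root 18; move last element -9 to root → [-9, 4, 14, 3, 0, 9, 8, -12, -2, -11, -10]
-9 vs larger child 14 at index 2, swap → [14, 4, -9, 3, 0, 9, 8, -12, -2, -11, -10]
-9 vs larger child 9 at index 5, swap → [14, 4, 9, 3, 0, -9, 8, -12, -2, -11, -10]

[14, 4, 9, 3, 0, -9, 8, -12, -2, -11, -10]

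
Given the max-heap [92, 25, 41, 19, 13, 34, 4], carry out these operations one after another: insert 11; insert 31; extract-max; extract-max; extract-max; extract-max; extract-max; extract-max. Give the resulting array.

[13, 4, 11]

insert 11:
  append 11 at index 7 → [92, 25, 41, 19, 13, 34, 4, 11] (no swap needed)
insert 31:
  append 31 at index 8 → [92, 25, 41, 19, 13, 34, 4, 11, 31]
  31 > parent 19 at index 3, swap → [92, 25, 41, 31, 13, 34, 4, 11, 19]
  31 > parent 25 at index 1, swap → [92, 31, 41, 25, 13, 34, 4, 11, 19]
extract-max → returns 92:
  remove root 92; move last element 19 to root → [19, 31, 41, 25, 13, 34, 4, 11]
  19 vs larger child 41 at index 2, swap → [41, 31, 19, 25, 13, 34, 4, 11]
  19 vs larger child 34 at index 5, swap → [41, 31, 34, 25, 13, 19, 4, 11]
extract-max → returns 41:
  remove root 41; move last element 11 to root → [11, 31, 34, 25, 13, 19, 4]
  11 vs larger child 34 at index 2, swap → [34, 31, 11, 25, 13, 19, 4]
  11 vs larger child 19 at index 5, swap → [34, 31, 19, 25, 13, 11, 4]
extract-max → returns 34:
  remove root 34; move last element 4 to root → [4, 31, 19, 25, 13, 11]
  4 vs larger child 31 at index 1, swap → [31, 4, 19, 25, 13, 11]
  4 vs larger child 25 at index 3, swap → [31, 25, 19, 4, 13, 11]
extract-max → returns 31:
  remove root 31; move last element 11 to root → [11, 25, 19, 4, 13]
  11 vs larger child 25 at index 1, swap → [25, 11, 19, 4, 13]
  11 vs larger child 13 at index 4, swap → [25, 13, 19, 4, 11]
extract-max → returns 25:
  remove root 25; move last element 11 to root → [11, 13, 19, 4]
  11 vs larger child 19 at index 2, swap → [19, 13, 11, 4]
extract-max → returns 19:
  remove root 19; move last element 4 to root → [4, 13, 11]
  4 vs larger child 13 at index 1, swap → [13, 4, 11]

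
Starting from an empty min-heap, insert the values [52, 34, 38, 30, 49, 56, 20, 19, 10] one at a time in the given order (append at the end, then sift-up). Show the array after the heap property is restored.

[10, 19, 30, 20, 49, 56, 38, 52, 34]

Insert 52:
  append 52 at index 0 → [52] (no swap needed)
Insert 34:
  append 34 at index 1 → [52, 34]
  34 < parent 52 at index 0, swap → [34, 52]
Insert 38:
  append 38 at index 2 → [34, 52, 38] (no swap needed)
Insert 30:
  append 30 at index 3 → [34, 52, 38, 30]
  30 < parent 52 at index 1, swap → [34, 30, 38, 52]
  30 < parent 34 at index 0, swap → [30, 34, 38, 52]
Insert 49:
  append 49 at index 4 → [30, 34, 38, 52, 49] (no swap needed)
Insert 56:
  append 56 at index 5 → [30, 34, 38, 52, 49, 56] (no swap needed)
Insert 20:
  append 20 at index 6 → [30, 34, 38, 52, 49, 56, 20]
  20 < parent 38 at index 2, swap → [30, 34, 20, 52, 49, 56, 38]
  20 < parent 30 at index 0, swap → [20, 34, 30, 52, 49, 56, 38]
Insert 19:
  append 19 at index 7 → [20, 34, 30, 52, 49, 56, 38, 19]
  19 < parent 52 at index 3, swap → [20, 34, 30, 19, 49, 56, 38, 52]
  19 < parent 34 at index 1, swap → [20, 19, 30, 34, 49, 56, 38, 52]
  19 < parent 20 at index 0, swap → [19, 20, 30, 34, 49, 56, 38, 52]
Insert 10:
  append 10 at index 8 → [19, 20, 30, 34, 49, 56, 38, 52, 10]
  10 < parent 34 at index 3, swap → [19, 20, 30, 10, 49, 56, 38, 52, 34]
  10 < parent 20 at index 1, swap → [19, 10, 30, 20, 49, 56, 38, 52, 34]
  10 < parent 19 at index 0, swap → [10, 19, 30, 20, 49, 56, 38, 52, 34]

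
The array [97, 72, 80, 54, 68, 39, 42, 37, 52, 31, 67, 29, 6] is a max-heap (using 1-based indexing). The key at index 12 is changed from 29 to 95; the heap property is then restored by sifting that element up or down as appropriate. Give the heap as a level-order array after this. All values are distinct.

set index 12 from 29 to 95 → [97, 72, 80, 54, 68, 39, 42, 37, 52, 31, 67, 95, 6]
95 > parent 39 at index 6, swap → [97, 72, 80, 54, 68, 95, 42, 37, 52, 31, 67, 39, 6]
95 > parent 80 at index 3, swap → [97, 72, 95, 54, 68, 80, 42, 37, 52, 31, 67, 39, 6]

[97, 72, 95, 54, 68, 80, 42, 37, 52, 31, 67, 39, 6]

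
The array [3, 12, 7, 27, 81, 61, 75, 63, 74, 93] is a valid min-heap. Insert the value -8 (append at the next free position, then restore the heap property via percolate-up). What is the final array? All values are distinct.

append -8 at index 10 → [3, 12, 7, 27, 81, 61, 75, 63, 74, 93, -8]
-8 < parent 81 at index 4, swap → [3, 12, 7, 27, -8, 61, 75, 63, 74, 93, 81]
-8 < parent 12 at index 1, swap → [3, -8, 7, 27, 12, 61, 75, 63, 74, 93, 81]
-8 < parent 3 at index 0, swap → [-8, 3, 7, 27, 12, 61, 75, 63, 74, 93, 81]

[-8, 3, 7, 27, 12, 61, 75, 63, 74, 93, 81]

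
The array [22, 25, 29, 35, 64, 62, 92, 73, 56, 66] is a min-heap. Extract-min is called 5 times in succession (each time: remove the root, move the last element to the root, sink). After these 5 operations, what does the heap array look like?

extract-min #1 returns 22:
  remove root 22; move last element 66 to root → [66, 25, 29, 35, 64, 62, 92, 73, 56]
  66 vs smaller child 25 at index 1, swap → [25, 66, 29, 35, 64, 62, 92, 73, 56]
  66 vs smaller child 35 at index 3, swap → [25, 35, 29, 66, 64, 62, 92, 73, 56]
  66 vs smaller child 56 at index 8, swap → [25, 35, 29, 56, 64, 62, 92, 73, 66]
extract-min #2 returns 25:
  remove root 25; move last element 66 to root → [66, 35, 29, 56, 64, 62, 92, 73]
  66 vs smaller child 29 at index 2, swap → [29, 35, 66, 56, 64, 62, 92, 73]
  66 vs smaller child 62 at index 5, swap → [29, 35, 62, 56, 64, 66, 92, 73]
extract-min #3 returns 29:
  remove root 29; move last element 73 to root → [73, 35, 62, 56, 64, 66, 92]
  73 vs smaller child 35 at index 1, swap → [35, 73, 62, 56, 64, 66, 92]
  73 vs smaller child 56 at index 3, swap → [35, 56, 62, 73, 64, 66, 92]
extract-min #4 returns 35:
  remove root 35; move last element 92 to root → [92, 56, 62, 73, 64, 66]
  92 vs smaller child 56 at index 1, swap → [56, 92, 62, 73, 64, 66]
  92 vs smaller child 64 at index 4, swap → [56, 64, 62, 73, 92, 66]
extract-min #5 returns 56:
  remove root 56; move last element 66 to root → [66, 64, 62, 73, 92]
  66 vs smaller child 62 at index 2, swap → [62, 64, 66, 73, 92]

[62, 64, 66, 73, 92]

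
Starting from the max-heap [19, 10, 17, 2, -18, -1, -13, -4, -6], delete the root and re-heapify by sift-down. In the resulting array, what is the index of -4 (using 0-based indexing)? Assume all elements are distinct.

7

remove root 19; move last element -6 to root → [-6, 10, 17, 2, -18, -1, -13, -4]
-6 vs larger child 17 at index 2, swap → [17, 10, -6, 2, -18, -1, -13, -4]
-6 vs larger child -1 at index 5, swap → [17, 10, -1, 2, -18, -6, -13, -4]
resulting array: [17, 10, -1, 2, -18, -6, -13, -4]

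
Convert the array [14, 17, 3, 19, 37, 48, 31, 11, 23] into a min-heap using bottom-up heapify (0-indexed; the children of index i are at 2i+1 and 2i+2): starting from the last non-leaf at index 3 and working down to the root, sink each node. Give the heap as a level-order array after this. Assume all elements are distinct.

sift down from index 3:
  19 vs smaller child 11 at index 7, swap → [14, 17, 3, 11, 37, 48, 31, 19, 23]
sift down from index 2: already satisfies heap property
sift down from index 1:
  17 vs smaller child 11 at index 3, swap → [14, 11, 3, 17, 37, 48, 31, 19, 23]
sift down from index 0:
  14 vs smaller child 3 at index 2, swap → [3, 11, 14, 17, 37, 48, 31, 19, 23]

[3, 11, 14, 17, 37, 48, 31, 19, 23]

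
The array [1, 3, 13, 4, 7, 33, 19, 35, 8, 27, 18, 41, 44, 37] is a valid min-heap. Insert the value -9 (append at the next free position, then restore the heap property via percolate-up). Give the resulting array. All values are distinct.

append -9 at index 14 → [1, 3, 13, 4, 7, 33, 19, 35, 8, 27, 18, 41, 44, 37, -9]
-9 < parent 19 at index 6, swap → [1, 3, 13, 4, 7, 33, -9, 35, 8, 27, 18, 41, 44, 37, 19]
-9 < parent 13 at index 2, swap → [1, 3, -9, 4, 7, 33, 13, 35, 8, 27, 18, 41, 44, 37, 19]
-9 < parent 1 at index 0, swap → [-9, 3, 1, 4, 7, 33, 13, 35, 8, 27, 18, 41, 44, 37, 19]

[-9, 3, 1, 4, 7, 33, 13, 35, 8, 27, 18, 41, 44, 37, 19]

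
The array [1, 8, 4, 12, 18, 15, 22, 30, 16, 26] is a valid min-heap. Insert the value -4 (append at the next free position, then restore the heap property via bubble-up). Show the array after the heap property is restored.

append -4 at index 10 → [1, 8, 4, 12, 18, 15, 22, 30, 16, 26, -4]
-4 < parent 18 at index 4, swap → [1, 8, 4, 12, -4, 15, 22, 30, 16, 26, 18]
-4 < parent 8 at index 1, swap → [1, -4, 4, 12, 8, 15, 22, 30, 16, 26, 18]
-4 < parent 1 at index 0, swap → [-4, 1, 4, 12, 8, 15, 22, 30, 16, 26, 18]

[-4, 1, 4, 12, 8, 15, 22, 30, 16, 26, 18]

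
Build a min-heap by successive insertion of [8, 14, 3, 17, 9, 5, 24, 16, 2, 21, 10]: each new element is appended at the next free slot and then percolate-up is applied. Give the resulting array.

[2, 3, 5, 9, 10, 8, 24, 17, 16, 21, 14]

Insert 8:
  append 8 at index 0 → [8] (no swap needed)
Insert 14:
  append 14 at index 1 → [8, 14] (no swap needed)
Insert 3:
  append 3 at index 2 → [8, 14, 3]
  3 < parent 8 at index 0, swap → [3, 14, 8]
Insert 17:
  append 17 at index 3 → [3, 14, 8, 17] (no swap needed)
Insert 9:
  append 9 at index 4 → [3, 14, 8, 17, 9]
  9 < parent 14 at index 1, swap → [3, 9, 8, 17, 14]
Insert 5:
  append 5 at index 5 → [3, 9, 8, 17, 14, 5]
  5 < parent 8 at index 2, swap → [3, 9, 5, 17, 14, 8]
Insert 24:
  append 24 at index 6 → [3, 9, 5, 17, 14, 8, 24] (no swap needed)
Insert 16:
  append 16 at index 7 → [3, 9, 5, 17, 14, 8, 24, 16]
  16 < parent 17 at index 3, swap → [3, 9, 5, 16, 14, 8, 24, 17]
Insert 2:
  append 2 at index 8 → [3, 9, 5, 16, 14, 8, 24, 17, 2]
  2 < parent 16 at index 3, swap → [3, 9, 5, 2, 14, 8, 24, 17, 16]
  2 < parent 9 at index 1, swap → [3, 2, 5, 9, 14, 8, 24, 17, 16]
  2 < parent 3 at index 0, swap → [2, 3, 5, 9, 14, 8, 24, 17, 16]
Insert 21:
  append 21 at index 9 → [2, 3, 5, 9, 14, 8, 24, 17, 16, 21] (no swap needed)
Insert 10:
  append 10 at index 10 → [2, 3, 5, 9, 14, 8, 24, 17, 16, 21, 10]
  10 < parent 14 at index 4, swap → [2, 3, 5, 9, 10, 8, 24, 17, 16, 21, 14]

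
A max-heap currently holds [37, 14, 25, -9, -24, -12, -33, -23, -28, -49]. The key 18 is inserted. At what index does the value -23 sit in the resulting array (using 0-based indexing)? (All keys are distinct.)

7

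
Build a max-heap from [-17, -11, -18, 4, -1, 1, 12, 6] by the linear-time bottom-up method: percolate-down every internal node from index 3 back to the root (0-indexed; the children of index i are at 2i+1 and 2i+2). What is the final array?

[12, 6, 1, 4, -1, -17, -18, -11]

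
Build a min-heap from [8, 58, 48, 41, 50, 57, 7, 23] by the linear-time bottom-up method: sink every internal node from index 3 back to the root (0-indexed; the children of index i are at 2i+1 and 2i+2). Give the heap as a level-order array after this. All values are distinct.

[7, 23, 8, 41, 50, 57, 48, 58]

sift down from index 3:
  41 vs only child 23 at index 7, swap → [8, 58, 48, 23, 50, 57, 7, 41]
sift down from index 2:
  48 vs smaller child 7 at index 6, swap → [8, 58, 7, 23, 50, 57, 48, 41]
sift down from index 1:
  58 vs smaller child 23 at index 3, swap → [8, 23, 7, 58, 50, 57, 48, 41]
  58 vs only child 41 at index 7, swap → [8, 23, 7, 41, 50, 57, 48, 58]
sift down from index 0:
  8 vs smaller child 7 at index 2, swap → [7, 23, 8, 41, 50, 57, 48, 58]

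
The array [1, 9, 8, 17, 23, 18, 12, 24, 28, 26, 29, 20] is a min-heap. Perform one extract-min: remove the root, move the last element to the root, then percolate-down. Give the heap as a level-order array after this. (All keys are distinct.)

remove root 1; move last element 20 to root → [20, 9, 8, 17, 23, 18, 12, 24, 28, 26, 29]
20 vs smaller child 8 at index 2, swap → [8, 9, 20, 17, 23, 18, 12, 24, 28, 26, 29]
20 vs smaller child 12 at index 6, swap → [8, 9, 12, 17, 23, 18, 20, 24, 28, 26, 29]

[8, 9, 12, 17, 23, 18, 20, 24, 28, 26, 29]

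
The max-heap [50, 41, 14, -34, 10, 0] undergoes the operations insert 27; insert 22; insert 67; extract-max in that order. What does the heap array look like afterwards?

[50, 41, 27, 22, 10, 0, 14, -34]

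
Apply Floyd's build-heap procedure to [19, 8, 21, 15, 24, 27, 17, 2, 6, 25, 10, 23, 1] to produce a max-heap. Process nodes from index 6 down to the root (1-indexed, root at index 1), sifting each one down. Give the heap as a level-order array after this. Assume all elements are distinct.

sift down from index 6: already satisfies heap property
sift down from index 5:
  24 vs larger child 25 at index 10, swap → [19, 8, 21, 15, 25, 27, 17, 2, 6, 24, 10, 23, 1]
sift down from index 4: already satisfies heap property
sift down from index 3:
  21 vs larger child 27 at index 6, swap → [19, 8, 27, 15, 25, 21, 17, 2, 6, 24, 10, 23, 1]
  21 vs larger child 23 at index 12, swap → [19, 8, 27, 15, 25, 23, 17, 2, 6, 24, 10, 21, 1]
sift down from index 2:
  8 vs larger child 25 at index 5, swap → [19, 25, 27, 15, 8, 23, 17, 2, 6, 24, 10, 21, 1]
  8 vs larger child 24 at index 10, swap → [19, 25, 27, 15, 24, 23, 17, 2, 6, 8, 10, 21, 1]
sift down from index 1:
  19 vs larger child 27 at index 3, swap → [27, 25, 19, 15, 24, 23, 17, 2, 6, 8, 10, 21, 1]
  19 vs larger child 23 at index 6, swap → [27, 25, 23, 15, 24, 19, 17, 2, 6, 8, 10, 21, 1]
  19 vs larger child 21 at index 12, swap → [27, 25, 23, 15, 24, 21, 17, 2, 6, 8, 10, 19, 1]

[27, 25, 23, 15, 24, 21, 17, 2, 6, 8, 10, 19, 1]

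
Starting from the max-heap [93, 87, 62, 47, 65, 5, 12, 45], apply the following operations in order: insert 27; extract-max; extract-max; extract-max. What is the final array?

[62, 47, 12, 45, 27, 5]

insert 27:
  append 27 at index 8 → [93, 87, 62, 47, 65, 5, 12, 45, 27] (no swap needed)
extract-max → returns 93:
  remove root 93; move last element 27 to root → [27, 87, 62, 47, 65, 5, 12, 45]
  27 vs larger child 87 at index 1, swap → [87, 27, 62, 47, 65, 5, 12, 45]
  27 vs larger child 65 at index 4, swap → [87, 65, 62, 47, 27, 5, 12, 45]
extract-max → returns 87:
  remove root 87; move last element 45 to root → [45, 65, 62, 47, 27, 5, 12]
  45 vs larger child 65 at index 1, swap → [65, 45, 62, 47, 27, 5, 12]
  45 vs larger child 47 at index 3, swap → [65, 47, 62, 45, 27, 5, 12]
extract-max → returns 65:
  remove root 65; move last element 12 to root → [12, 47, 62, 45, 27, 5]
  12 vs larger child 62 at index 2, swap → [62, 47, 12, 45, 27, 5]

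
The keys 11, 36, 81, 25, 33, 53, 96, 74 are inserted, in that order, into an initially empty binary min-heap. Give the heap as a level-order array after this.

Insert 11:
  append 11 at index 0 → [11] (no swap needed)
Insert 36:
  append 36 at index 1 → [11, 36] (no swap needed)
Insert 81:
  append 81 at index 2 → [11, 36, 81] (no swap needed)
Insert 25:
  append 25 at index 3 → [11, 36, 81, 25]
  25 < parent 36 at index 1, swap → [11, 25, 81, 36]
Insert 33:
  append 33 at index 4 → [11, 25, 81, 36, 33] (no swap needed)
Insert 53:
  append 53 at index 5 → [11, 25, 81, 36, 33, 53]
  53 < parent 81 at index 2, swap → [11, 25, 53, 36, 33, 81]
Insert 96:
  append 96 at index 6 → [11, 25, 53, 36, 33, 81, 96] (no swap needed)
Insert 74:
  append 74 at index 7 → [11, 25, 53, 36, 33, 81, 96, 74] (no swap needed)

[11, 25, 53, 36, 33, 81, 96, 74]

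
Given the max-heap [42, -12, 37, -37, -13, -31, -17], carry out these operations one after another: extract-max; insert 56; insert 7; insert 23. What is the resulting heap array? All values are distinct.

[56, 23, 37, 7, -13, -31, -17, -37, -12]

extract-max → returns 42:
  remove root 42; move last element -17 to root → [-17, -12, 37, -37, -13, -31]
  -17 vs larger child 37 at index 2, swap → [37, -12, -17, -37, -13, -31]
insert 56:
  append 56 at index 6 → [37, -12, -17, -37, -13, -31, 56]
  56 > parent -17 at index 2, swap → [37, -12, 56, -37, -13, -31, -17]
  56 > parent 37 at index 0, swap → [56, -12, 37, -37, -13, -31, -17]
insert 7:
  append 7 at index 7 → [56, -12, 37, -37, -13, -31, -17, 7]
  7 > parent -37 at index 3, swap → [56, -12, 37, 7, -13, -31, -17, -37]
  7 > parent -12 at index 1, swap → [56, 7, 37, -12, -13, -31, -17, -37]
insert 23:
  append 23 at index 8 → [56, 7, 37, -12, -13, -31, -17, -37, 23]
  23 > parent -12 at index 3, swap → [56, 7, 37, 23, -13, -31, -17, -37, -12]
  23 > parent 7 at index 1, swap → [56, 23, 37, 7, -13, -31, -17, -37, -12]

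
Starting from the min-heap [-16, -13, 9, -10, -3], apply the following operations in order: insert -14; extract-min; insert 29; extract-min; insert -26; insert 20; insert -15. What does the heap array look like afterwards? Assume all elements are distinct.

[-26, -15, -13, -10, -3, 9, 20, 29]

insert -14:
  append -14 at index 5 → [-16, -13, 9, -10, -3, -14]
  -14 < parent 9 at index 2, swap → [-16, -13, -14, -10, -3, 9]
extract-min → returns -16:
  remove root -16; move last element 9 to root → [9, -13, -14, -10, -3]
  9 vs smaller child -14 at index 2, swap → [-14, -13, 9, -10, -3]
insert 29:
  append 29 at index 5 → [-14, -13, 9, -10, -3, 29] (no swap needed)
extract-min → returns -14:
  remove root -14; move last element 29 to root → [29, -13, 9, -10, -3]
  29 vs smaller child -13 at index 1, swap → [-13, 29, 9, -10, -3]
  29 vs smaller child -10 at index 3, swap → [-13, -10, 9, 29, -3]
insert -26:
  append -26 at index 5 → [-13, -10, 9, 29, -3, -26]
  -26 < parent 9 at index 2, swap → [-13, -10, -26, 29, -3, 9]
  -26 < parent -13 at index 0, swap → [-26, -10, -13, 29, -3, 9]
insert 20:
  append 20 at index 6 → [-26, -10, -13, 29, -3, 9, 20] (no swap needed)
insert -15:
  append -15 at index 7 → [-26, -10, -13, 29, -3, 9, 20, -15]
  -15 < parent 29 at index 3, swap → [-26, -10, -13, -15, -3, 9, 20, 29]
  -15 < parent -10 at index 1, swap → [-26, -15, -13, -10, -3, 9, 20, 29]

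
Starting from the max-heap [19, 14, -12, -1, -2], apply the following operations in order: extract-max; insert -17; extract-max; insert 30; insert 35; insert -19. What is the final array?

extract-max → returns 19:
  remove root 19; move last element -2 to root → [-2, 14, -12, -1]
  -2 vs larger child 14 at index 1, swap → [14, -2, -12, -1]
  -2 vs only child -1 at index 3, swap → [14, -1, -12, -2]
insert -17:
  append -17 at index 4 → [14, -1, -12, -2, -17] (no swap needed)
extract-max → returns 14:
  remove root 14; move last element -17 to root → [-17, -1, -12, -2]
  -17 vs larger child -1 at index 1, swap → [-1, -17, -12, -2]
  -17 vs only child -2 at index 3, swap → [-1, -2, -12, -17]
insert 30:
  append 30 at index 4 → [-1, -2, -12, -17, 30]
  30 > parent -2 at index 1, swap → [-1, 30, -12, -17, -2]
  30 > parent -1 at index 0, swap → [30, -1, -12, -17, -2]
insert 35:
  append 35 at index 5 → [30, -1, -12, -17, -2, 35]
  35 > parent -12 at index 2, swap → [30, -1, 35, -17, -2, -12]
  35 > parent 30 at index 0, swap → [35, -1, 30, -17, -2, -12]
insert -19:
  append -19 at index 6 → [35, -1, 30, -17, -2, -12, -19] (no swap needed)

[35, -1, 30, -17, -2, -12, -19]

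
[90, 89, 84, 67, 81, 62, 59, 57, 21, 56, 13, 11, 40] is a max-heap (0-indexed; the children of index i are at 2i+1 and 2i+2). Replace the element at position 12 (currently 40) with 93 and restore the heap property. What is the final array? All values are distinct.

[93, 89, 90, 67, 81, 84, 59, 57, 21, 56, 13, 11, 62]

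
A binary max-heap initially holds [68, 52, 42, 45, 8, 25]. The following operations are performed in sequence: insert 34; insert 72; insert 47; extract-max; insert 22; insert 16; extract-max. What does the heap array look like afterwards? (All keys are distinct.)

[52, 47, 42, 45, 16, 25, 34, 8, 22]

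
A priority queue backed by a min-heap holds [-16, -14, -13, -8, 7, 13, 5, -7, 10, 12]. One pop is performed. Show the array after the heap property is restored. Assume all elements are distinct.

[-14, -8, -13, -7, 7, 13, 5, 12, 10]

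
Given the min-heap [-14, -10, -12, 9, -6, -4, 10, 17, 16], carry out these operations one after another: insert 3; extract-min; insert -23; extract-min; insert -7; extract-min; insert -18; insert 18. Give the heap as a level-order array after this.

[-18, -10, -4, 9, -7, 3, 10, 17, 16, -6, 18]

insert 3:
  append 3 at index 9 → [-14, -10, -12, 9, -6, -4, 10, 17, 16, 3] (no swap needed)
extract-min → returns -14:
  remove root -14; move last element 3 to root → [3, -10, -12, 9, -6, -4, 10, 17, 16]
  3 vs smaller child -12 at index 2, swap → [-12, -10, 3, 9, -6, -4, 10, 17, 16]
  3 vs smaller child -4 at index 5, swap → [-12, -10, -4, 9, -6, 3, 10, 17, 16]
insert -23:
  append -23 at index 9 → [-12, -10, -4, 9, -6, 3, 10, 17, 16, -23]
  -23 < parent -6 at index 4, swap → [-12, -10, -4, 9, -23, 3, 10, 17, 16, -6]
  -23 < parent -10 at index 1, swap → [-12, -23, -4, 9, -10, 3, 10, 17, 16, -6]
  -23 < parent -12 at index 0, swap → [-23, -12, -4, 9, -10, 3, 10, 17, 16, -6]
extract-min → returns -23:
  remove root -23; move last element -6 to root → [-6, -12, -4, 9, -10, 3, 10, 17, 16]
  -6 vs smaller child -12 at index 1, swap → [-12, -6, -4, 9, -10, 3, 10, 17, 16]
  -6 vs smaller child -10 at index 4, swap → [-12, -10, -4, 9, -6, 3, 10, 17, 16]
insert -7:
  append -7 at index 9 → [-12, -10, -4, 9, -6, 3, 10, 17, 16, -7]
  -7 < parent -6 at index 4, swap → [-12, -10, -4, 9, -7, 3, 10, 17, 16, -6]
extract-min → returns -12:
  remove root -12; move last element -6 to root → [-6, -10, -4, 9, -7, 3, 10, 17, 16]
  -6 vs smaller child -10 at index 1, swap → [-10, -6, -4, 9, -7, 3, 10, 17, 16]
  -6 vs smaller child -7 at index 4, swap → [-10, -7, -4, 9, -6, 3, 10, 17, 16]
insert -18:
  append -18 at index 9 → [-10, -7, -4, 9, -6, 3, 10, 17, 16, -18]
  -18 < parent -6 at index 4, swap → [-10, -7, -4, 9, -18, 3, 10, 17, 16, -6]
  -18 < parent -7 at index 1, swap → [-10, -18, -4, 9, -7, 3, 10, 17, 16, -6]
  -18 < parent -10 at index 0, swap → [-18, -10, -4, 9, -7, 3, 10, 17, 16, -6]
insert 18:
  append 18 at index 10 → [-18, -10, -4, 9, -7, 3, 10, 17, 16, -6, 18] (no swap needed)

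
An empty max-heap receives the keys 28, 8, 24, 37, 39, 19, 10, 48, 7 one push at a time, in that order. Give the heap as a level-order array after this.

[48, 39, 24, 37, 28, 19, 10, 8, 7]

Insert 28:
  append 28 at index 0 → [28] (no swap needed)
Insert 8:
  append 8 at index 1 → [28, 8] (no swap needed)
Insert 24:
  append 24 at index 2 → [28, 8, 24] (no swap needed)
Insert 37:
  append 37 at index 3 → [28, 8, 24, 37]
  37 > parent 8 at index 1, swap → [28, 37, 24, 8]
  37 > parent 28 at index 0, swap → [37, 28, 24, 8]
Insert 39:
  append 39 at index 4 → [37, 28, 24, 8, 39]
  39 > parent 28 at index 1, swap → [37, 39, 24, 8, 28]
  39 > parent 37 at index 0, swap → [39, 37, 24, 8, 28]
Insert 19:
  append 19 at index 5 → [39, 37, 24, 8, 28, 19] (no swap needed)
Insert 10:
  append 10 at index 6 → [39, 37, 24, 8, 28, 19, 10] (no swap needed)
Insert 48:
  append 48 at index 7 → [39, 37, 24, 8, 28, 19, 10, 48]
  48 > parent 8 at index 3, swap → [39, 37, 24, 48, 28, 19, 10, 8]
  48 > parent 37 at index 1, swap → [39, 48, 24, 37, 28, 19, 10, 8]
  48 > parent 39 at index 0, swap → [48, 39, 24, 37, 28, 19, 10, 8]
Insert 7:
  append 7 at index 8 → [48, 39, 24, 37, 28, 19, 10, 8, 7] (no swap needed)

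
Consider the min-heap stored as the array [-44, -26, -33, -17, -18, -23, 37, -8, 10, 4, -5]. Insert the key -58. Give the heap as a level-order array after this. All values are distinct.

[-58, -26, -44, -17, -18, -33, 37, -8, 10, 4, -5, -23]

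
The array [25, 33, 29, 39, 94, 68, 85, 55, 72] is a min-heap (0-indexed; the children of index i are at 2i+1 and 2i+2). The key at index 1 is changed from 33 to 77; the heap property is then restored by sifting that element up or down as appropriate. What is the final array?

set index 1 from 33 to 77 → [25, 77, 29, 39, 94, 68, 85, 55, 72]
77 vs smaller child 39 at index 3, swap → [25, 39, 29, 77, 94, 68, 85, 55, 72]
77 vs smaller child 55 at index 7, swap → [25, 39, 29, 55, 94, 68, 85, 77, 72]

[25, 39, 29, 55, 94, 68, 85, 77, 72]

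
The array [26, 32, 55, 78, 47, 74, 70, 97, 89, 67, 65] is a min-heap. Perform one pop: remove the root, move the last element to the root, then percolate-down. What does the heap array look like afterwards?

remove root 26; move last element 65 to root → [65, 32, 55, 78, 47, 74, 70, 97, 89, 67]
65 vs smaller child 32 at index 1, swap → [32, 65, 55, 78, 47, 74, 70, 97, 89, 67]
65 vs smaller child 47 at index 4, swap → [32, 47, 55, 78, 65, 74, 70, 97, 89, 67]

[32, 47, 55, 78, 65, 74, 70, 97, 89, 67]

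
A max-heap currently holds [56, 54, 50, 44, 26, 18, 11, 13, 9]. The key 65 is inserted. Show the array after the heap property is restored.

append 65 at index 9 → [56, 54, 50, 44, 26, 18, 11, 13, 9, 65]
65 > parent 26 at index 4, swap → [56, 54, 50, 44, 65, 18, 11, 13, 9, 26]
65 > parent 54 at index 1, swap → [56, 65, 50, 44, 54, 18, 11, 13, 9, 26]
65 > parent 56 at index 0, swap → [65, 56, 50, 44, 54, 18, 11, 13, 9, 26]

[65, 56, 50, 44, 54, 18, 11, 13, 9, 26]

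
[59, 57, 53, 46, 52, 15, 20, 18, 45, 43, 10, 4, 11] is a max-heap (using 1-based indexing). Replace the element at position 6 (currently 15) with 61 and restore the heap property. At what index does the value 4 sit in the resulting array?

set index 6 from 15 to 61 → [59, 57, 53, 46, 52, 61, 20, 18, 45, 43, 10, 4, 11]
61 > parent 53 at index 3, swap → [59, 57, 61, 46, 52, 53, 20, 18, 45, 43, 10, 4, 11]
61 > parent 59 at index 1, swap → [61, 57, 59, 46, 52, 53, 20, 18, 45, 43, 10, 4, 11]
resulting array: [61, 57, 59, 46, 52, 53, 20, 18, 45, 43, 10, 4, 11]

12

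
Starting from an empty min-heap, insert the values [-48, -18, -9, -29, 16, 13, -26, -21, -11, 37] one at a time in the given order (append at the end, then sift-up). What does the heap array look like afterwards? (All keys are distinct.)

Insert -48:
  append -48 at index 0 → [-48] (no swap needed)
Insert -18:
  append -18 at index 1 → [-48, -18] (no swap needed)
Insert -9:
  append -9 at index 2 → [-48, -18, -9] (no swap needed)
Insert -29:
  append -29 at index 3 → [-48, -18, -9, -29]
  -29 < parent -18 at index 1, swap → [-48, -29, -9, -18]
Insert 16:
  append 16 at index 4 → [-48, -29, -9, -18, 16] (no swap needed)
Insert 13:
  append 13 at index 5 → [-48, -29, -9, -18, 16, 13] (no swap needed)
Insert -26:
  append -26 at index 6 → [-48, -29, -9, -18, 16, 13, -26]
  -26 < parent -9 at index 2, swap → [-48, -29, -26, -18, 16, 13, -9]
Insert -21:
  append -21 at index 7 → [-48, -29, -26, -18, 16, 13, -9, -21]
  -21 < parent -18 at index 3, swap → [-48, -29, -26, -21, 16, 13, -9, -18]
Insert -11:
  append -11 at index 8 → [-48, -29, -26, -21, 16, 13, -9, -18, -11] (no swap needed)
Insert 37:
  append 37 at index 9 → [-48, -29, -26, -21, 16, 13, -9, -18, -11, 37] (no swap needed)

[-48, -29, -26, -21, 16, 13, -9, -18, -11, 37]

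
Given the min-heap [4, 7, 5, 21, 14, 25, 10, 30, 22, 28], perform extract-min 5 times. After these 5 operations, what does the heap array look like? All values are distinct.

extract-min #1 returns 4:
  remove root 4; move last element 28 to root → [28, 7, 5, 21, 14, 25, 10, 30, 22]
  28 vs smaller child 5 at index 2, swap → [5, 7, 28, 21, 14, 25, 10, 30, 22]
  28 vs smaller child 10 at index 6, swap → [5, 7, 10, 21, 14, 25, 28, 30, 22]
extract-min #2 returns 5:
  remove root 5; move last element 22 to root → [22, 7, 10, 21, 14, 25, 28, 30]
  22 vs smaller child 7 at index 1, swap → [7, 22, 10, 21, 14, 25, 28, 30]
  22 vs smaller child 14 at index 4, swap → [7, 14, 10, 21, 22, 25, 28, 30]
extract-min #3 returns 7:
  remove root 7; move last element 30 to root → [30, 14, 10, 21, 22, 25, 28]
  30 vs smaller child 10 at index 2, swap → [10, 14, 30, 21, 22, 25, 28]
  30 vs smaller child 25 at index 5, swap → [10, 14, 25, 21, 22, 30, 28]
extract-min #4 returns 10:
  remove root 10; move last element 28 to root → [28, 14, 25, 21, 22, 30]
  28 vs smaller child 14 at index 1, swap → [14, 28, 25, 21, 22, 30]
  28 vs smaller child 21 at index 3, swap → [14, 21, 25, 28, 22, 30]
extract-min #5 returns 14:
  remove root 14; move last element 30 to root → [30, 21, 25, 28, 22]
  30 vs smaller child 21 at index 1, swap → [21, 30, 25, 28, 22]
  30 vs smaller child 22 at index 4, swap → [21, 22, 25, 28, 30]

[21, 22, 25, 28, 30]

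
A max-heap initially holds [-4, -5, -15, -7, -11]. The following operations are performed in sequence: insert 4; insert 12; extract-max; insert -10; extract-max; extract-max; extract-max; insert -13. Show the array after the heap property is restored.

[-7, -11, -10, -15, -13]

insert 4:
  append 4 at index 5 → [-4, -5, -15, -7, -11, 4]
  4 > parent -15 at index 2, swap → [-4, -5, 4, -7, -11, -15]
  4 > parent -4 at index 0, swap → [4, -5, -4, -7, -11, -15]
insert 12:
  append 12 at index 6 → [4, -5, -4, -7, -11, -15, 12]
  12 > parent -4 at index 2, swap → [4, -5, 12, -7, -11, -15, -4]
  12 > parent 4 at index 0, swap → [12, -5, 4, -7, -11, -15, -4]
extract-max → returns 12:
  remove root 12; move last element -4 to root → [-4, -5, 4, -7, -11, -15]
  -4 vs larger child 4 at index 2, swap → [4, -5, -4, -7, -11, -15]
insert -10:
  append -10 at index 6 → [4, -5, -4, -7, -11, -15, -10] (no swap needed)
extract-max → returns 4:
  remove root 4; move last element -10 to root → [-10, -5, -4, -7, -11, -15]
  -10 vs larger child -4 at index 2, swap → [-4, -5, -10, -7, -11, -15]
extract-max → returns -4:
  remove root -4; move last element -15 to root → [-15, -5, -10, -7, -11]
  -15 vs larger child -5 at index 1, swap → [-5, -15, -10, -7, -11]
  -15 vs larger child -7 at index 3, swap → [-5, -7, -10, -15, -11]
extract-max → returns -5:
  remove root -5; move last element -11 to root → [-11, -7, -10, -15]
  -11 vs larger child -7 at index 1, swap → [-7, -11, -10, -15]
insert -13:
  append -13 at index 4 → [-7, -11, -10, -15, -13] (no swap needed)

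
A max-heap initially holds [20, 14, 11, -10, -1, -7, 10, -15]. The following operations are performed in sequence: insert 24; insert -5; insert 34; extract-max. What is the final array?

[24, 20, 11, 14, -1, -7, 10, -15, -10, -5]

insert 24:
  append 24 at index 8 → [20, 14, 11, -10, -1, -7, 10, -15, 24]
  24 > parent -10 at index 3, swap → [20, 14, 11, 24, -1, -7, 10, -15, -10]
  24 > parent 14 at index 1, swap → [20, 24, 11, 14, -1, -7, 10, -15, -10]
  24 > parent 20 at index 0, swap → [24, 20, 11, 14, -1, -7, 10, -15, -10]
insert -5:
  append -5 at index 9 → [24, 20, 11, 14, -1, -7, 10, -15, -10, -5] (no swap needed)
insert 34:
  append 34 at index 10 → [24, 20, 11, 14, -1, -7, 10, -15, -10, -5, 34]
  34 > parent -1 at index 4, swap → [24, 20, 11, 14, 34, -7, 10, -15, -10, -5, -1]
  34 > parent 20 at index 1, swap → [24, 34, 11, 14, 20, -7, 10, -15, -10, -5, -1]
  34 > parent 24 at index 0, swap → [34, 24, 11, 14, 20, -7, 10, -15, -10, -5, -1]
extract-max → returns 34:
  remove root 34; move last element -1 to root → [-1, 24, 11, 14, 20, -7, 10, -15, -10, -5]
  -1 vs larger child 24 at index 1, swap → [24, -1, 11, 14, 20, -7, 10, -15, -10, -5]
  -1 vs larger child 20 at index 4, swap → [24, 20, 11, 14, -1, -7, 10, -15, -10, -5]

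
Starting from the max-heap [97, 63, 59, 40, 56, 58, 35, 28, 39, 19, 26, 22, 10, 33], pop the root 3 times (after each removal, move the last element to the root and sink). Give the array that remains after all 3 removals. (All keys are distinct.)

extract-max #1 returns 97:
  remove root 97; move last element 33 to root → [33, 63, 59, 40, 56, 58, 35, 28, 39, 19, 26, 22, 10]
  33 vs larger child 63 at index 1, swap → [63, 33, 59, 40, 56, 58, 35, 28, 39, 19, 26, 22, 10]
  33 vs larger child 56 at index 4, swap → [63, 56, 59, 40, 33, 58, 35, 28, 39, 19, 26, 22, 10]
extract-max #2 returns 63:
  remove root 63; move last element 10 to root → [10, 56, 59, 40, 33, 58, 35, 28, 39, 19, 26, 22]
  10 vs larger child 59 at index 2, swap → [59, 56, 10, 40, 33, 58, 35, 28, 39, 19, 26, 22]
  10 vs larger child 58 at index 5, swap → [59, 56, 58, 40, 33, 10, 35, 28, 39, 19, 26, 22]
  10 vs only child 22 at index 11, swap → [59, 56, 58, 40, 33, 22, 35, 28, 39, 19, 26, 10]
extract-max #3 returns 59:
  remove root 59; move last element 10 to root → [10, 56, 58, 40, 33, 22, 35, 28, 39, 19, 26]
  10 vs larger child 58 at index 2, swap → [58, 56, 10, 40, 33, 22, 35, 28, 39, 19, 26]
  10 vs larger child 35 at index 6, swap → [58, 56, 35, 40, 33, 22, 10, 28, 39, 19, 26]

[58, 56, 35, 40, 33, 22, 10, 28, 39, 19, 26]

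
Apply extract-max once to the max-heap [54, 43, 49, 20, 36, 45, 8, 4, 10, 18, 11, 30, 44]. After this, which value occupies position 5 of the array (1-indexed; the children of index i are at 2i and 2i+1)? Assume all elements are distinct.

36

remove root 54; move last element 44 to root → [44, 43, 49, 20, 36, 45, 8, 4, 10, 18, 11, 30]
44 vs larger child 49 at index 3, swap → [49, 43, 44, 20, 36, 45, 8, 4, 10, 18, 11, 30]
44 vs larger child 45 at index 6, swap → [49, 43, 45, 20, 36, 44, 8, 4, 10, 18, 11, 30]
resulting array: [49, 43, 45, 20, 36, 44, 8, 4, 10, 18, 11, 30]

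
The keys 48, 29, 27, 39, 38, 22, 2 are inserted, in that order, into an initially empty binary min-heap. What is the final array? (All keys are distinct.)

Insert 48:
  append 48 at index 0 → [48] (no swap needed)
Insert 29:
  append 29 at index 1 → [48, 29]
  29 < parent 48 at index 0, swap → [29, 48]
Insert 27:
  append 27 at index 2 → [29, 48, 27]
  27 < parent 29 at index 0, swap → [27, 48, 29]
Insert 39:
  append 39 at index 3 → [27, 48, 29, 39]
  39 < parent 48 at index 1, swap → [27, 39, 29, 48]
Insert 38:
  append 38 at index 4 → [27, 39, 29, 48, 38]
  38 < parent 39 at index 1, swap → [27, 38, 29, 48, 39]
Insert 22:
  append 22 at index 5 → [27, 38, 29, 48, 39, 22]
  22 < parent 29 at index 2, swap → [27, 38, 22, 48, 39, 29]
  22 < parent 27 at index 0, swap → [22, 38, 27, 48, 39, 29]
Insert 2:
  append 2 at index 6 → [22, 38, 27, 48, 39, 29, 2]
  2 < parent 27 at index 2, swap → [22, 38, 2, 48, 39, 29, 27]
  2 < parent 22 at index 0, swap → [2, 38, 22, 48, 39, 29, 27]

[2, 38, 22, 48, 39, 29, 27]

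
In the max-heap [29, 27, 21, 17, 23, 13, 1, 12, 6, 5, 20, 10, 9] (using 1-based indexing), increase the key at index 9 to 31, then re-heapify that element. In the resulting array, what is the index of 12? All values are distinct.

set index 9 from 6 to 31 → [29, 27, 21, 17, 23, 13, 1, 12, 31, 5, 20, 10, 9]
31 > parent 17 at index 4, swap → [29, 27, 21, 31, 23, 13, 1, 12, 17, 5, 20, 10, 9]
31 > parent 27 at index 2, swap → [29, 31, 21, 27, 23, 13, 1, 12, 17, 5, 20, 10, 9]
31 > parent 29 at index 1, swap → [31, 29, 21, 27, 23, 13, 1, 12, 17, 5, 20, 10, 9]
resulting array: [31, 29, 21, 27, 23, 13, 1, 12, 17, 5, 20, 10, 9]

8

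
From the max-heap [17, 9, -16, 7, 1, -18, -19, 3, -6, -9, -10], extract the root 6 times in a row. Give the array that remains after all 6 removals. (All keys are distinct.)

extract-max #1 returns 17:
  remove root 17; move last element -10 to root → [-10, 9, -16, 7, 1, -18, -19, 3, -6, -9]
  -10 vs larger child 9 at index 1, swap → [9, -10, -16, 7, 1, -18, -19, 3, -6, -9]
  -10 vs larger child 7 at index 3, swap → [9, 7, -16, -10, 1, -18, -19, 3, -6, -9]
  -10 vs larger child 3 at index 7, swap → [9, 7, -16, 3, 1, -18, -19, -10, -6, -9]
extract-max #2 returns 9:
  remove root 9; move last element -9 to root → [-9, 7, -16, 3, 1, -18, -19, -10, -6]
  -9 vs larger child 7 at index 1, swap → [7, -9, -16, 3, 1, -18, -19, -10, -6]
  -9 vs larger child 3 at index 3, swap → [7, 3, -16, -9, 1, -18, -19, -10, -6]
  -9 vs larger child -6 at index 8, swap → [7, 3, -16, -6, 1, -18, -19, -10, -9]
extract-max #3 returns 7:
  remove root 7; move last element -9 to root → [-9, 3, -16, -6, 1, -18, -19, -10]
  -9 vs larger child 3 at index 1, swap → [3, -9, -16, -6, 1, -18, -19, -10]
  -9 vs larger child 1 at index 4, swap → [3, 1, -16, -6, -9, -18, -19, -10]
extract-max #4 returns 3:
  remove root 3; move last element -10 to root → [-10, 1, -16, -6, -9, -18, -19]
  -10 vs larger child 1 at index 1, swap → [1, -10, -16, -6, -9, -18, -19]
  -10 vs larger child -6 at index 3, swap → [1, -6, -16, -10, -9, -18, -19]
extract-max #5 returns 1:
  remove root 1; move last element -19 to root → [-19, -6, -16, -10, -9, -18]
  -19 vs larger child -6 at index 1, swap → [-6, -19, -16, -10, -9, -18]
  -19 vs larger child -9 at index 4, swap → [-6, -9, -16, -10, -19, -18]
extract-max #6 returns -6:
  remove root -6; move last element -18 to root → [-18, -9, -16, -10, -19]
  -18 vs larger child -9 at index 1, swap → [-9, -18, -16, -10, -19]
  -18 vs larger child -10 at index 3, swap → [-9, -10, -16, -18, -19]

[-9, -10, -16, -18, -19]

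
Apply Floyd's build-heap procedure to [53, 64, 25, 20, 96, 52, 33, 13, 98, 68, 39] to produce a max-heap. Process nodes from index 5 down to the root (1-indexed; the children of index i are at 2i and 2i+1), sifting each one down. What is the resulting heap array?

[98, 96, 52, 64, 68, 25, 33, 13, 20, 53, 39]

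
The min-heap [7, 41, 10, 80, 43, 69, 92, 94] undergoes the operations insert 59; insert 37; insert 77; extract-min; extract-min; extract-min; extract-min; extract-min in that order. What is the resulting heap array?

[59, 80, 69, 94, 92, 77]

insert 59:
  append 59 at index 8 → [7, 41, 10, 80, 43, 69, 92, 94, 59]
  59 < parent 80 at index 3, swap → [7, 41, 10, 59, 43, 69, 92, 94, 80]
insert 37:
  append 37 at index 9 → [7, 41, 10, 59, 43, 69, 92, 94, 80, 37]
  37 < parent 43 at index 4, swap → [7, 41, 10, 59, 37, 69, 92, 94, 80, 43]
  37 < parent 41 at index 1, swap → [7, 37, 10, 59, 41, 69, 92, 94, 80, 43]
insert 77:
  append 77 at index 10 → [7, 37, 10, 59, 41, 69, 92, 94, 80, 43, 77] (no swap needed)
extract-min → returns 7:
  remove root 7; move last element 77 to root → [77, 37, 10, 59, 41, 69, 92, 94, 80, 43]
  77 vs smaller child 10 at index 2, swap → [10, 37, 77, 59, 41, 69, 92, 94, 80, 43]
  77 vs smaller child 69 at index 5, swap → [10, 37, 69, 59, 41, 77, 92, 94, 80, 43]
extract-min → returns 10:
  remove root 10; move last element 43 to root → [43, 37, 69, 59, 41, 77, 92, 94, 80]
  43 vs smaller child 37 at index 1, swap → [37, 43, 69, 59, 41, 77, 92, 94, 80]
  43 vs smaller child 41 at index 4, swap → [37, 41, 69, 59, 43, 77, 92, 94, 80]
extract-min → returns 37:
  remove root 37; move last element 80 to root → [80, 41, 69, 59, 43, 77, 92, 94]
  80 vs smaller child 41 at index 1, swap → [41, 80, 69, 59, 43, 77, 92, 94]
  80 vs smaller child 43 at index 4, swap → [41, 43, 69, 59, 80, 77, 92, 94]
extract-min → returns 41:
  remove root 41; move last element 94 to root → [94, 43, 69, 59, 80, 77, 92]
  94 vs smaller child 43 at index 1, swap → [43, 94, 69, 59, 80, 77, 92]
  94 vs smaller child 59 at index 3, swap → [43, 59, 69, 94, 80, 77, 92]
extract-min → returns 43:
  remove root 43; move last element 92 to root → [92, 59, 69, 94, 80, 77]
  92 vs smaller child 59 at index 1, swap → [59, 92, 69, 94, 80, 77]
  92 vs smaller child 80 at index 4, swap → [59, 80, 69, 94, 92, 77]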